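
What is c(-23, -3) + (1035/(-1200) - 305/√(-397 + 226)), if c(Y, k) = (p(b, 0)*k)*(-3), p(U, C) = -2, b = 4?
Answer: -1509/80 + 305*I*√19/57 ≈ -18.862 + 23.324*I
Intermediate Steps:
c(Y, k) = 6*k (c(Y, k) = -2*k*(-3) = 6*k)
c(-23, -3) + (1035/(-1200) - 305/√(-397 + 226)) = 6*(-3) + (1035/(-1200) - 305/√(-397 + 226)) = -18 + (1035*(-1/1200) - 305*(-I*√19/57)) = -18 + (-69/80 - 305*(-I*√19/57)) = -18 + (-69/80 - (-305)*I*√19/57) = -18 + (-69/80 + 305*I*√19/57) = -1509/80 + 305*I*√19/57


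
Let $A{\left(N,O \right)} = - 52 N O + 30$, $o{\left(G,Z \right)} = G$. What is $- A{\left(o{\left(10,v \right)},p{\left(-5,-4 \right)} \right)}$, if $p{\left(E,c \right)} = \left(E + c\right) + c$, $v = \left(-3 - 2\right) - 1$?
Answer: $-6790$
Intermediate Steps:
$v = -6$ ($v = -5 - 1 = -6$)
$p{\left(E,c \right)} = E + 2 c$
$A{\left(N,O \right)} = 30 - 52 N O$ ($A{\left(N,O \right)} = - 52 N O + 30 = 30 - 52 N O$)
$- A{\left(o{\left(10,v \right)},p{\left(-5,-4 \right)} \right)} = - (30 - 520 \left(-5 + 2 \left(-4\right)\right)) = - (30 - 520 \left(-5 - 8\right)) = - (30 - 520 \left(-13\right)) = - (30 + 6760) = \left(-1\right) 6790 = -6790$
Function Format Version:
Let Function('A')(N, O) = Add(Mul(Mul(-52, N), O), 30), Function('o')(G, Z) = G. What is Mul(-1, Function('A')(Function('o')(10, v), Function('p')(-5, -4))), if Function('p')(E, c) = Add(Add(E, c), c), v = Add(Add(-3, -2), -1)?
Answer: -6790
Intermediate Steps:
v = -6 (v = Add(-5, -1) = -6)
Function('p')(E, c) = Add(E, Mul(2, c))
Function('A')(N, O) = Add(30, Mul(-52, N, O)) (Function('A')(N, O) = Add(Mul(-52, N, O), 30) = Add(30, Mul(-52, N, O)))
Mul(-1, Function('A')(Function('o')(10, v), Function('p')(-5, -4))) = Mul(-1, Add(30, Mul(-52, 10, Add(-5, Mul(2, -4))))) = Mul(-1, Add(30, Mul(-52, 10, Add(-5, -8)))) = Mul(-1, Add(30, Mul(-52, 10, -13))) = Mul(-1, Add(30, 6760)) = Mul(-1, 6790) = -6790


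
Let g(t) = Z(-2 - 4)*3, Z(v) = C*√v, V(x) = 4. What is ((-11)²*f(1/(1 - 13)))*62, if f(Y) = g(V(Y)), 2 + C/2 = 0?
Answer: -90024*I*√6 ≈ -2.2051e+5*I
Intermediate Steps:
C = -4 (C = -4 + 2*0 = -4 + 0 = -4)
Z(v) = -4*√v
g(t) = -12*I*√6 (g(t) = -4*√(-2 - 4)*3 = -4*I*√6*3 = -12*I*√6)
f(Y) = -12*I*√6
((-11)²*f(1/(1 - 13)))*62 = ((-11)²*(-12*I*√6))*62 = (121*(-12*I*√6))*62 = -1452*I*√6*62 = -90024*I*√6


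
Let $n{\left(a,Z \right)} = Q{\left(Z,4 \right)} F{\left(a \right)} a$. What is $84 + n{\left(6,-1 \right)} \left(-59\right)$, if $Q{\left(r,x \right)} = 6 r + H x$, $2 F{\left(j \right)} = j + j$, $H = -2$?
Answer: $29820$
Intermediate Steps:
$F{\left(j \right)} = j$ ($F{\left(j \right)} = \frac{j + j}{2} = \frac{2 j}{2} = j$)
$Q{\left(r,x \right)} = - 2 x + 6 r$ ($Q{\left(r,x \right)} = 6 r - 2 x = - 2 x + 6 r$)
$n{\left(a,Z \right)} = a^{2} \left(-8 + 6 Z\right)$ ($n{\left(a,Z \right)} = \left(\left(-2\right) 4 + 6 Z\right) a a = \left(-8 + 6 Z\right) a a = a \left(-8 + 6 Z\right) a = a^{2} \left(-8 + 6 Z\right)$)
$84 + n{\left(6,-1 \right)} \left(-59\right) = 84 + 6^{2} \left(-8 + 6 \left(-1\right)\right) \left(-59\right) = 84 + 36 \left(-8 - 6\right) \left(-59\right) = 84 + 36 \left(-14\right) \left(-59\right) = 84 - -29736 = 84 + 29736 = 29820$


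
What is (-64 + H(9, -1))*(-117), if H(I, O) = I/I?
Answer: 7371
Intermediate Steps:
H(I, O) = 1
(-64 + H(9, -1))*(-117) = (-64 + 1)*(-117) = -63*(-117) = 7371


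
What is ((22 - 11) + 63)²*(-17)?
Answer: -93092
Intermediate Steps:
((22 - 11) + 63)²*(-17) = (11 + 63)²*(-17) = 74²*(-17) = 5476*(-17) = -93092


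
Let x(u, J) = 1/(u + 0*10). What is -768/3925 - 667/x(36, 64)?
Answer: -94247868/3925 ≈ -24012.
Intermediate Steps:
x(u, J) = 1/u (x(u, J) = 1/(u + 0) = 1/u)
-768/3925 - 667/x(36, 64) = -768/3925 - 667/(1/36) = -768*1/3925 - 667/1/36 = -768/3925 - 667*36 = -768/3925 - 24012 = -94247868/3925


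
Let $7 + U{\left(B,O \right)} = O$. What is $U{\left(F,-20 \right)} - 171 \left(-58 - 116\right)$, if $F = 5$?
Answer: $29727$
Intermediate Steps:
$U{\left(B,O \right)} = -7 + O$
$U{\left(F,-20 \right)} - 171 \left(-58 - 116\right) = \left(-7 - 20\right) - 171 \left(-58 - 116\right) = -27 - -29754 = -27 + 29754 = 29727$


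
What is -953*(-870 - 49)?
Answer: 875807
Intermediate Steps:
-953*(-870 - 49) = -953*(-919) = 875807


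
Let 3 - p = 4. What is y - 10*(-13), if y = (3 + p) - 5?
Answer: 127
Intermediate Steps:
p = -1 (p = 3 - 1*4 = 3 - 4 = -1)
y = -3 (y = (3 - 1) - 5 = 2 - 5 = -3)
y - 10*(-13) = -3 - 10*(-13) = -3 + 130 = 127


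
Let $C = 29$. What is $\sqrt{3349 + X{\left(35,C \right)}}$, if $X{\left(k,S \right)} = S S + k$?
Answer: $65$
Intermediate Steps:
$X{\left(k,S \right)} = k + S^{2}$ ($X{\left(k,S \right)} = S^{2} + k = k + S^{2}$)
$\sqrt{3349 + X{\left(35,C \right)}} = \sqrt{3349 + \left(35 + 29^{2}\right)} = \sqrt{3349 + \left(35 + 841\right)} = \sqrt{3349 + 876} = \sqrt{4225} = 65$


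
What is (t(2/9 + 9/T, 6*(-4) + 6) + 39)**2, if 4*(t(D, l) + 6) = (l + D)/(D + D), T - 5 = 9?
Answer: 708464689/760384 ≈ 931.72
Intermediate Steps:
T = 14 (T = 5 + 9 = 14)
t(D, l) = -6 + (D + l)/(8*D) (t(D, l) = -6 + ((l + D)/(D + D))/4 = -6 + ((D + l)/((2*D)))/4 = -6 + ((D + l)*(1/(2*D)))/4 = -6 + ((D + l)/(2*D))/4 = -6 + (D + l)/(8*D))
(t(2/9 + 9/T, 6*(-4) + 6) + 39)**2 = (((6*(-4) + 6) - 47*(2/9 + 9/14))/(8*(2/9 + 9/14)) + 39)**2 = (((-24 + 6) - 47*(2*(1/9) + 9*(1/14)))/(8*(2*(1/9) + 9*(1/14))) + 39)**2 = ((-18 - 47*(2/9 + 9/14))/(8*(2/9 + 9/14)) + 39)**2 = ((-18 - 47*109/126)/(8*(109/126)) + 39)**2 = ((1/8)*(126/109)*(-18 - 5123/126) + 39)**2 = ((1/8)*(126/109)*(-7391/126) + 39)**2 = (-7391/872 + 39)**2 = (26617/872)**2 = 708464689/760384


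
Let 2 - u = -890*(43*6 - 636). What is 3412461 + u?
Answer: 3076043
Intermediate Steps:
u = -336418 (u = 2 - (-890)*(43*6 - 636) = 2 - (-890)*(258 - 636) = 2 - (-890)*(-378) = 2 - 1*336420 = 2 - 336420 = -336418)
3412461 + u = 3412461 - 336418 = 3076043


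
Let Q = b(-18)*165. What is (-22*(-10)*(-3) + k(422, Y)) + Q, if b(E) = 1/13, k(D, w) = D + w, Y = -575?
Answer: -10404/13 ≈ -800.31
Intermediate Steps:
b(E) = 1/13
Q = 165/13 (Q = (1/13)*165 = 165/13 ≈ 12.692)
(-22*(-10)*(-3) + k(422, Y)) + Q = (-22*(-10)*(-3) + (422 - 575)) + 165/13 = (220*(-3) - 153) + 165/13 = (-660 - 153) + 165/13 = -813 + 165/13 = -10404/13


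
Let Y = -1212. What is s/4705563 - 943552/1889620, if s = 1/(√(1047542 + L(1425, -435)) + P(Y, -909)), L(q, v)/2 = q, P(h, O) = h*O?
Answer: -112271318949514620360619/224842011583318960367590 - √262598/2855710819106304468 ≈ -0.49933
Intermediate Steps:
P(h, O) = O*h
L(q, v) = 2*q
s = 1/(1101708 + 2*√262598) (s = 1/(√(1047542 + 2*1425) - 909*(-1212)) = 1/(√(1047542 + 2850) + 1101708) = 1/(√1050392 + 1101708) = 1/(2*√262598 + 1101708) = 1/(1101708 + 2*√262598) ≈ 9.0684e-7)
s/4705563 - 943552/1889620 = (275427/303439866718 - √262598/606879733436)/4705563 - 943552/1889620 = (275427/303439866718 - √262598/606879733436)*(1/4705563) - 943552*1/1889620 = (91809/475951803184384078 - √262598/2855710819106304468) - 235888/472405 = -112271318949514620360619/224842011583318960367590 - √262598/2855710819106304468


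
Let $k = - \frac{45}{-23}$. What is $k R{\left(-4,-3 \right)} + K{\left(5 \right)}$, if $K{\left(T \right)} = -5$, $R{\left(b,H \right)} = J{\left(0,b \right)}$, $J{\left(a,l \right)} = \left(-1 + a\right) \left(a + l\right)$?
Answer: $\frac{65}{23} \approx 2.8261$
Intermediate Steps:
$R{\left(b,H \right)} = - b$ ($R{\left(b,H \right)} = 0^{2} - 0 - b + 0 b = 0 + 0 - b + 0 = - b$)
$k = \frac{45}{23}$ ($k = \left(-45\right) \left(- \frac{1}{23}\right) = \frac{45}{23} \approx 1.9565$)
$k R{\left(-4,-3 \right)} + K{\left(5 \right)} = \frac{45 \left(\left(-1\right) \left(-4\right)\right)}{23} - 5 = \frac{45}{23} \cdot 4 - 5 = \frac{180}{23} - 5 = \frac{65}{23}$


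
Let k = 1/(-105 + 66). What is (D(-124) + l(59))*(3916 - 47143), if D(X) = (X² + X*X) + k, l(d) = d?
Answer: -17314257852/13 ≈ -1.3319e+9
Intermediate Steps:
k = -1/39 (k = 1/(-39) = -1/39 ≈ -0.025641)
D(X) = -1/39 + 2*X² (D(X) = (X² + X*X) - 1/39 = (X² + X²) - 1/39 = 2*X² - 1/39 = -1/39 + 2*X²)
(D(-124) + l(59))*(3916 - 47143) = ((-1/39 + 2*(-124)²) + 59)*(3916 - 47143) = ((-1/39 + 2*15376) + 59)*(-43227) = ((-1/39 + 30752) + 59)*(-43227) = (1199327/39 + 59)*(-43227) = (1201628/39)*(-43227) = -17314257852/13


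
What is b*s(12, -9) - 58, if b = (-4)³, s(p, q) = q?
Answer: 518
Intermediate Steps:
b = -64
b*s(12, -9) - 58 = -64*(-9) - 58 = 576 - 58 = 518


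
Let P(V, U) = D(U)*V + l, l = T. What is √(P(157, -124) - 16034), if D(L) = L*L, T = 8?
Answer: √2398006 ≈ 1548.5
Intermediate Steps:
l = 8
D(L) = L²
P(V, U) = 8 + V*U² (P(V, U) = U²*V + 8 = V*U² + 8 = 8 + V*U²)
√(P(157, -124) - 16034) = √((8 + 157*(-124)²) - 16034) = √((8 + 157*15376) - 16034) = √((8 + 2414032) - 16034) = √(2414040 - 16034) = √2398006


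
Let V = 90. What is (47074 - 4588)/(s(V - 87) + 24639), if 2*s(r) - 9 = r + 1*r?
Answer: 28324/16431 ≈ 1.7238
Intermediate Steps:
s(r) = 9/2 + r (s(r) = 9/2 + (r + 1*r)/2 = 9/2 + (r + r)/2 = 9/2 + (2*r)/2 = 9/2 + r)
(47074 - 4588)/(s(V - 87) + 24639) = (47074 - 4588)/((9/2 + (90 - 87)) + 24639) = 42486/((9/2 + 3) + 24639) = 42486/(15/2 + 24639) = 42486/(49293/2) = 42486*(2/49293) = 28324/16431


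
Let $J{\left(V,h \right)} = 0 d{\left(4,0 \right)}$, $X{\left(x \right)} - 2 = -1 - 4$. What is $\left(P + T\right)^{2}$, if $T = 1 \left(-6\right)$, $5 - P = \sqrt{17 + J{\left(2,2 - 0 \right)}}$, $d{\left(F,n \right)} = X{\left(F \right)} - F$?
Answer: $\left(1 + \sqrt{17}\right)^{2} \approx 26.246$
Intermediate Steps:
$X{\left(x \right)} = -3$ ($X{\left(x \right)} = 2 - 5 = -3$)
$d{\left(F,n \right)} = -3 - F$
$J{\left(V,h \right)} = 0$ ($J{\left(V,h \right)} = 0 \left(-3 - 4\right) = 0 \left(-7\right) = 0$)
$P = 5 - \sqrt{17}$ ($P = 5 - \sqrt{17 + 0} = 5 - \sqrt{17} \approx 0.87689$)
$T = -6$
$\left(P + T\right)^{2} = \left(\left(5 - \sqrt{17}\right) - 6\right)^{2} = \left(-1 - \sqrt{17}\right)^{2}$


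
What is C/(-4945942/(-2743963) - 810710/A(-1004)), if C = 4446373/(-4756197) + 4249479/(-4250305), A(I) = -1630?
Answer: -17492482891885319429032/4513305866077461522008115 ≈ -0.0038758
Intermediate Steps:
C = -39109800665128/20215287890085 (C = 4446373*(-1/4756197) + 4249479*(-1/4250305) = -4446373/4756197 - 4249479/4250305 = -39109800665128/20215287890085 ≈ -1.9347)
C/(-4945942/(-2743963) - 810710/A(-1004)) = -39109800665128/(20215287890085*(-4945942/(-2743963) - 810710/(-1630))) = -39109800665128/(20215287890085*(-4945942*(-1/2743963) - 810710*(-1/1630))) = -39109800665128/(20215287890085*(4945942/2743963 + 81071/163)) = -39109800665128/(20215287890085*223262012919/447265969) = -39109800665128/20215287890085*447265969/223262012919 = -17492482891885319429032/4513305866077461522008115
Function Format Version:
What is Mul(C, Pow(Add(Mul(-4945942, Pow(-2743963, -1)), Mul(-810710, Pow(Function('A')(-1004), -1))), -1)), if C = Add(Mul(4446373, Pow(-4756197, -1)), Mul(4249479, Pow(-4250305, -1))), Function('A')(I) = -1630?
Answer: Rational(-17492482891885319429032, 4513305866077461522008115) ≈ -0.0038758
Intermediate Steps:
C = Rational(-39109800665128, 20215287890085) (C = Add(Mul(4446373, Rational(-1, 4756197)), Mul(4249479, Rational(-1, 4250305))) = Add(Rational(-4446373, 4756197), Rational(-4249479, 4250305)) = Rational(-39109800665128, 20215287890085) ≈ -1.9347)
Mul(C, Pow(Add(Mul(-4945942, Pow(-2743963, -1)), Mul(-810710, Pow(Function('A')(-1004), -1))), -1)) = Mul(Rational(-39109800665128, 20215287890085), Pow(Add(Mul(-4945942, Pow(-2743963, -1)), Mul(-810710, Pow(-1630, -1))), -1)) = Mul(Rational(-39109800665128, 20215287890085), Pow(Add(Mul(-4945942, Rational(-1, 2743963)), Mul(-810710, Rational(-1, 1630))), -1)) = Mul(Rational(-39109800665128, 20215287890085), Pow(Add(Rational(4945942, 2743963), Rational(81071, 163)), -1)) = Mul(Rational(-39109800665128, 20215287890085), Pow(Rational(223262012919, 447265969), -1)) = Mul(Rational(-39109800665128, 20215287890085), Rational(447265969, 223262012919)) = Rational(-17492482891885319429032, 4513305866077461522008115)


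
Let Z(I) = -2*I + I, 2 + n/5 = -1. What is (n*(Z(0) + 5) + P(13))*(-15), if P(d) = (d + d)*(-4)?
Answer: 2685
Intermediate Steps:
n = -15 (n = -10 + 5*(-1) = -10 - 5 = -15)
Z(I) = -I
P(d) = -8*d (P(d) = (2*d)*(-4) = -8*d)
(n*(Z(0) + 5) + P(13))*(-15) = (-15*(-1*0 + 5) - 8*13)*(-15) = (-15*(0 + 5) - 104)*(-15) = (-15*5 - 104)*(-15) = (-75 - 104)*(-15) = -179*(-15) = 2685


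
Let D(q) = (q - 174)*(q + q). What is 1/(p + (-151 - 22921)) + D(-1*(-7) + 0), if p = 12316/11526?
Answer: -310855290727/132957778 ≈ -2338.0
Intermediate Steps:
p = 6158/5763 (p = 12316*(1/11526) = 6158/5763 ≈ 1.0685)
D(q) = 2*q*(-174 + q) (D(q) = (-174 + q)*(2*q) = 2*q*(-174 + q))
1/(p + (-151 - 22921)) + D(-1*(-7) + 0) = 1/(6158/5763 + (-151 - 22921)) + 2*(-1*(-7) + 0)*(-174 + (-1*(-7) + 0)) = 1/(6158/5763 - 23072) + 2*(7 + 0)*(-174 + (7 + 0)) = 1/(-132957778/5763) + 2*7*(-174 + 7) = -5763/132957778 + 2*7*(-167) = -5763/132957778 - 2338 = -310855290727/132957778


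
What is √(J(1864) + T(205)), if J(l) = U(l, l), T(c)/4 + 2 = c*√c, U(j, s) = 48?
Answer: 2*√(10 + 205*√205) ≈ 108.54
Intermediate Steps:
T(c) = -8 + 4*c^(3/2) (T(c) = -8 + 4*(c*√c) = -8 + 4*c^(3/2))
J(l) = 48
√(J(1864) + T(205)) = √(48 + (-8 + 4*205^(3/2))) = √(48 + (-8 + 4*(205*√205))) = √(48 + (-8 + 820*√205)) = √(40 + 820*√205)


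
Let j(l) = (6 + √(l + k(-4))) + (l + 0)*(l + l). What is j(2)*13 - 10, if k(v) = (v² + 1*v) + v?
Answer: 172 + 13*√10 ≈ 213.11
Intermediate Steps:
k(v) = v² + 2*v (k(v) = (v² + v) + v = (v + v²) + v = v² + 2*v)
j(l) = 6 + √(8 + l) + 2*l² (j(l) = (6 + √(l - 4*(2 - 4))) + (l + 0)*(l + l) = (6 + √(l - 4*(-2))) + l*(2*l) = (6 + √(l + 8)) + 2*l² = (6 + √(8 + l)) + 2*l² = 6 + √(8 + l) + 2*l²)
j(2)*13 - 10 = (6 + √(8 + 2) + 2*2²)*13 - 10 = (6 + √10 + 2*4)*13 - 10 = (6 + √10 + 8)*13 - 10 = (14 + √10)*13 - 10 = (182 + 13*√10) - 10 = 172 + 13*√10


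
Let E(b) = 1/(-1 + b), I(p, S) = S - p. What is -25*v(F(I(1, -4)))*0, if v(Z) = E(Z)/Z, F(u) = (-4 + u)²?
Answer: 0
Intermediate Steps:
v(Z) = 1/(Z*(-1 + Z)) (v(Z) = 1/((-1 + Z)*Z) = 1/(Z*(-1 + Z)))
-25*v(F(I(1, -4)))*0 = -25/(((-4 + (-4 - 1*1))²)*(-1 + (-4 + (-4 - 1*1))²))*0 = -25/(((-4 + (-4 - 1))²)*(-1 + (-4 + (-4 - 1))²))*0 = -25/(((-4 - 5)²)*(-1 + (-4 - 5)²))*0 = -25/(((-9)²)*(-1 + (-9)²))*0 = -25/(81*(-1 + 81))*0 = -25/(81*80)*0 = -25*1/6480*0 = -5/1296*0 = 0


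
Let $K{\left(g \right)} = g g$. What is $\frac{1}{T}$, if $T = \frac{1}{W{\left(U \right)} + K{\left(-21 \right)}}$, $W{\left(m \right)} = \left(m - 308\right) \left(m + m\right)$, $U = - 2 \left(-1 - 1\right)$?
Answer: $-1991$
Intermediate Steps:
$K{\left(g \right)} = g^{2}$
$U = 4$ ($U = \left(-2\right) \left(-2\right) = 4$)
$W{\left(m \right)} = 2 m \left(-308 + m\right)$ ($W{\left(m \right)} = \left(-308 + m\right) 2 m = 2 m \left(-308 + m\right)$)
$T = - \frac{1}{1991}$ ($T = \frac{1}{2 \cdot 4 \left(-308 + 4\right) + \left(-21\right)^{2}} = \frac{1}{2 \cdot 4 \left(-304\right) + 441} = \frac{1}{-2432 + 441} = \frac{1}{-1991} = - \frac{1}{1991} \approx -0.00050226$)
$\frac{1}{T} = \frac{1}{- \frac{1}{1991}} = -1991$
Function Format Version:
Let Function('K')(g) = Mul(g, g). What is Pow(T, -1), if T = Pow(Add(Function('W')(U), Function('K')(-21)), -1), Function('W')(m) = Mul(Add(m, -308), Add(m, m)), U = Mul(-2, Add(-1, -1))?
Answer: -1991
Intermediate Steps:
Function('K')(g) = Pow(g, 2)
U = 4 (U = Mul(-2, -2) = 4)
Function('W')(m) = Mul(2, m, Add(-308, m)) (Function('W')(m) = Mul(Add(-308, m), Mul(2, m)) = Mul(2, m, Add(-308, m)))
T = Rational(-1, 1991) (T = Pow(Add(Mul(2, 4, Add(-308, 4)), Pow(-21, 2)), -1) = Pow(Add(Mul(2, 4, -304), 441), -1) = Pow(Add(-2432, 441), -1) = Pow(-1991, -1) = Rational(-1, 1991) ≈ -0.00050226)
Pow(T, -1) = Pow(Rational(-1, 1991), -1) = -1991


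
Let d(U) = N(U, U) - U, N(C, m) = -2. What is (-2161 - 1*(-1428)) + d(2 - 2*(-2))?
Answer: -741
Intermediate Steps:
d(U) = -2 - U
(-2161 - 1*(-1428)) + d(2 - 2*(-2)) = (-2161 - 1*(-1428)) + (-2 - (2 - 2*(-2))) = (-2161 + 1428) + (-2 - (2 + 4)) = -733 + (-2 - 1*6) = -733 + (-2 - 6) = -733 - 8 = -741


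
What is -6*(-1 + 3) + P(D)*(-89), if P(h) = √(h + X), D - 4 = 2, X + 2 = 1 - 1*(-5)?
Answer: -12 - 89*√10 ≈ -293.44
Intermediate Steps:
X = 4 (X = -2 + (1 - 1*(-5)) = -2 + (1 + 5) = -2 + 6 = 4)
D = 6 (D = 4 + 2 = 6)
P(h) = √(4 + h) (P(h) = √(h + 4) = √(4 + h))
-6*(-1 + 3) + P(D)*(-89) = -6*(-1 + 3) + √(4 + 6)*(-89) = -6*2 + √10*(-89) = -12 - 89*√10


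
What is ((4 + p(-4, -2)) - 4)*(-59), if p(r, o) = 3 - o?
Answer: -295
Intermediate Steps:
((4 + p(-4, -2)) - 4)*(-59) = ((4 + (3 - 1*(-2))) - 4)*(-59) = ((4 + (3 + 2)) - 4)*(-59) = ((4 + 5) - 4)*(-59) = (9 - 4)*(-59) = 5*(-59) = -295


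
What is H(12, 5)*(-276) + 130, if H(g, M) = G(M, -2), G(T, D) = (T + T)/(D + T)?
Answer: -790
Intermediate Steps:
G(T, D) = 2*T/(D + T) (G(T, D) = (2*T)/(D + T) = 2*T/(D + T))
H(g, M) = 2*M/(-2 + M)
H(12, 5)*(-276) + 130 = (2*5/(-2 + 5))*(-276) + 130 = (2*5/3)*(-276) + 130 = (2*5*(⅓))*(-276) + 130 = (10/3)*(-276) + 130 = -920 + 130 = -790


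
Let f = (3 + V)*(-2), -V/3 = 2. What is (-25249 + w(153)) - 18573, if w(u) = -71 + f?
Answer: -43887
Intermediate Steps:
V = -6 (V = -3*2 = -6)
f = 6 (f = (3 - 6)*(-2) = -3*(-2) = 6)
w(u) = -65 (w(u) = -71 + 6 = -65)
(-25249 + w(153)) - 18573 = (-25249 - 65) - 18573 = -25314 - 18573 = -43887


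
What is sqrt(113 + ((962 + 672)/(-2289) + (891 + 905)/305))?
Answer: sqrt(57599098125555)/698145 ≈ 10.871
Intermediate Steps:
sqrt(113 + ((962 + 672)/(-2289) + (891 + 905)/305)) = sqrt(113 + (1634*(-1/2289) + 1796*(1/305))) = sqrt(113 + (-1634/2289 + 1796/305)) = sqrt(113 + 3612674/698145) = sqrt(82503059/698145) = sqrt(57599098125555)/698145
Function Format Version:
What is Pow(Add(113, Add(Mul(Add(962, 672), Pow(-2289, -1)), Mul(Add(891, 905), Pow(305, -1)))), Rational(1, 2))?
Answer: Mul(Rational(1, 698145), Pow(57599098125555, Rational(1, 2))) ≈ 10.871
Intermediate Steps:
Pow(Add(113, Add(Mul(Add(962, 672), Pow(-2289, -1)), Mul(Add(891, 905), Pow(305, -1)))), Rational(1, 2)) = Pow(Add(113, Add(Mul(1634, Rational(-1, 2289)), Mul(1796, Rational(1, 305)))), Rational(1, 2)) = Pow(Add(113, Add(Rational(-1634, 2289), Rational(1796, 305))), Rational(1, 2)) = Pow(Add(113, Rational(3612674, 698145)), Rational(1, 2)) = Pow(Rational(82503059, 698145), Rational(1, 2)) = Mul(Rational(1, 698145), Pow(57599098125555, Rational(1, 2)))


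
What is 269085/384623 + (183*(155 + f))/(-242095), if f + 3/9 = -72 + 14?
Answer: 11668030441/18623061037 ≈ 0.62654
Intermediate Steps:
f = -175/3 (f = -1/3 + (-72 + 14) = -1/3 - 58 = -175/3 ≈ -58.333)
269085/384623 + (183*(155 + f))/(-242095) = 269085/384623 + (183*(155 - 175/3))/(-242095) = 269085*(1/384623) + (183*(290/3))*(-1/242095) = 269085/384623 + 17690*(-1/242095) = 269085/384623 - 3538/48419 = 11668030441/18623061037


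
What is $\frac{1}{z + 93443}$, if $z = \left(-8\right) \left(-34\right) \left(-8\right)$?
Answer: $\frac{1}{91267} \approx 1.0957 \cdot 10^{-5}$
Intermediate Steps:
$z = -2176$ ($z = 272 \left(-8\right) = -2176$)
$\frac{1}{z + 93443} = \frac{1}{-2176 + 93443} = \frac{1}{91267}$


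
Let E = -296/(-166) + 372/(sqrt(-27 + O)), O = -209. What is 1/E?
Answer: 181189/59906045 + 640677*I*sqrt(59)/119812090 ≈ 0.0030246 + 0.041074*I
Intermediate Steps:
E = 148/83 - 186*I*sqrt(59)/59 (E = -296/(-166) + 372/(sqrt(-27 - 209)) = -296*(-1/166) + 372/(sqrt(-236)) = 148/83 + 372/((2*I*sqrt(59))) = 148/83 + 372*(-I*sqrt(59)/118) = 148/83 - 186*I*sqrt(59)/59 ≈ 1.7831 - 24.215*I)
1/E = 1/(148/83 - 186*I*sqrt(59)/59)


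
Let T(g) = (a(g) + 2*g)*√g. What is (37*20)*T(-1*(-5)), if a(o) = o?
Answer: 11100*√5 ≈ 24820.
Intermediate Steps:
T(g) = 3*g^(3/2) (T(g) = (g + 2*g)*√g = (3*g)*√g = 3*g^(3/2))
(37*20)*T(-1*(-5)) = (37*20)*(3*(-1*(-5))^(3/2)) = 740*(3*5^(3/2)) = 740*(3*(5*√5)) = 740*(15*√5) = 11100*√5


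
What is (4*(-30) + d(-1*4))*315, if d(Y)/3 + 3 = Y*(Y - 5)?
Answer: -6615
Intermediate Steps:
d(Y) = -9 + 3*Y*(-5 + Y) (d(Y) = -9 + 3*(Y*(Y - 5)) = -9 + 3*(Y*(-5 + Y)) = -9 + 3*Y*(-5 + Y))
(4*(-30) + d(-1*4))*315 = (4*(-30) + (-9 - (-15)*4 + 3*(-1*4)**2))*315 = (-120 + (-9 - 15*(-4) + 3*(-4)**2))*315 = (-120 + (-9 + 60 + 3*16))*315 = (-120 + (-9 + 60 + 48))*315 = (-120 + 99)*315 = -21*315 = -6615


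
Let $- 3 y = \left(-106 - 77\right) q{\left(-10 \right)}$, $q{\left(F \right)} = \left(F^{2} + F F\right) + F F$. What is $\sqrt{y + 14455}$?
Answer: $\sqrt{32755} \approx 180.98$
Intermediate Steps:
$q{\left(F \right)} = 3 F^{2}$ ($q{\left(F \right)} = \left(F^{2} + F^{2}\right) + F^{2} = 2 F^{2} + F^{2} = 3 F^{2}$)
$y = 18300$ ($y = - \frac{\left(-106 - 77\right) 3 \left(-10\right)^{2}}{3} = - \frac{\left(-183\right) 3 \cdot 100}{3} = - \frac{\left(-183\right) 300}{3} = \left(- \frac{1}{3}\right) \left(-54900\right) = 18300$)
$\sqrt{y + 14455} = \sqrt{18300 + 14455} = \sqrt{32755}$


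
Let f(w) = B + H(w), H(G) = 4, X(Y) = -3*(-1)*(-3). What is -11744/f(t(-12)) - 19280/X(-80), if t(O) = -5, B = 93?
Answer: 1764464/873 ≈ 2021.2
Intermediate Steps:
X(Y) = -9 (X(Y) = 3*(-3) = -9)
f(w) = 97 (f(w) = 93 + 4 = 97)
-11744/f(t(-12)) - 19280/X(-80) = -11744/97 - 19280/(-9) = -11744*1/97 - 19280*(-1/9) = -11744/97 + 19280/9 = 1764464/873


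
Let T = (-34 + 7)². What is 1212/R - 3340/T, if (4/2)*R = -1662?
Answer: -1219696/201933 ≈ -6.0401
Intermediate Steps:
R = -831 (R = (½)*(-1662) = -831)
T = 729 (T = (-27)² = 729)
1212/R - 3340/T = 1212/(-831) - 3340/729 = 1212*(-1/831) - 3340*1/729 = -404/277 - 3340/729 = -1219696/201933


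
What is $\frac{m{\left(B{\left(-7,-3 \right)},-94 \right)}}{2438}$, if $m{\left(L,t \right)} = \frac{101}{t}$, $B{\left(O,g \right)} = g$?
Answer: $- \frac{101}{229172} \approx -0.00044072$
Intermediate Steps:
$\frac{m{\left(B{\left(-7,-3 \right)},-94 \right)}}{2438} = \frac{101 \frac{1}{-94}}{2438} = 101 \left(- \frac{1}{94}\right) \frac{1}{2438} = \left(- \frac{101}{94}\right) \frac{1}{2438} = - \frac{101}{229172}$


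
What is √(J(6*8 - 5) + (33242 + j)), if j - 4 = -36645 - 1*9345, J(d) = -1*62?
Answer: I*√12806 ≈ 113.16*I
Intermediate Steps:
J(d) = -62
j = -45986 (j = 4 + (-36645 - 1*9345) = 4 + (-36645 - 9345) = 4 - 45990 = -45986)
√(J(6*8 - 5) + (33242 + j)) = √(-62 + (33242 - 45986)) = √(-62 - 12744) = √(-12806) = I*√12806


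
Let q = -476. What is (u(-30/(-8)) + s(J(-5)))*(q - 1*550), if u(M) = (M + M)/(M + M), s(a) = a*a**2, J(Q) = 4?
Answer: -66690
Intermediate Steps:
s(a) = a**3
u(M) = 1 (u(M) = (2*M)/((2*M)) = (2*M)*(1/(2*M)) = 1)
(u(-30/(-8)) + s(J(-5)))*(q - 1*550) = (1 + 4**3)*(-476 - 1*550) = (1 + 64)*(-476 - 550) = 65*(-1026) = -66690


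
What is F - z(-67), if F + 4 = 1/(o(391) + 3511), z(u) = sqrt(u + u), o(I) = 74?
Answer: -14339/3585 - I*sqrt(134) ≈ -3.9997 - 11.576*I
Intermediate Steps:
z(u) = sqrt(2)*sqrt(u) (z(u) = sqrt(2*u) = sqrt(2)*sqrt(u))
F = -14339/3585 (F = -4 + 1/(74 + 3511) = -4 + 1/3585 = -14339/3585 ≈ -3.9997)
F - z(-67) = -14339/3585 - sqrt(2)*sqrt(-67) = -14339/3585 - sqrt(2)*I*sqrt(67) = -14339/3585 - I*sqrt(134)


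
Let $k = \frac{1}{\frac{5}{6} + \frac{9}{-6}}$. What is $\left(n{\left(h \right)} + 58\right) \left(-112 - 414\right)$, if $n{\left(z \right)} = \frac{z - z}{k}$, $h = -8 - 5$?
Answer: $-30508$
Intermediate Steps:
$h = -13$
$k = - \frac{3}{2}$ ($k = \frac{1}{5 \cdot \frac{1}{6} + 9 \left(- \frac{1}{6}\right)} = \frac{1}{\frac{5}{6} - \frac{3}{2}} = \frac{1}{- \frac{2}{3}} = - \frac{3}{2} \approx -1.5$)
$n{\left(z \right)} = 0$ ($n{\left(z \right)} = \frac{z - z}{- \frac{3}{2}} = 0 \left(- \frac{2}{3}\right) = 0$)
$\left(n{\left(h \right)} + 58\right) \left(-112 - 414\right) = \left(0 + 58\right) \left(-112 - 414\right) = 58 \left(-526\right) = -30508$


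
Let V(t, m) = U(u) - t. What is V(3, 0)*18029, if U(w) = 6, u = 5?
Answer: 54087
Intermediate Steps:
V(t, m) = 6 - t
V(3, 0)*18029 = (6 - 1*3)*18029 = (6 - 3)*18029 = 3*18029 = 54087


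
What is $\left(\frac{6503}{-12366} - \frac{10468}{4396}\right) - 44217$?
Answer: $- \frac{600958885397}{13590234} \approx -44220.0$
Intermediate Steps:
$\left(\frac{6503}{-12366} - \frac{10468}{4396}\right) - 44217 = \left(6503 \left(- \frac{1}{12366}\right) - \frac{2617}{1099}\right) - 44217 = \left(- \frac{6503}{12366} - \frac{2617}{1099}\right) - 44217 = - \frac{39508619}{13590234} - 44217 = - \frac{600958885397}{13590234}$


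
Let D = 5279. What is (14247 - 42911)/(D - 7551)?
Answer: 3583/284 ≈ 12.616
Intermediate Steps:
(14247 - 42911)/(D - 7551) = (14247 - 42911)/(5279 - 7551) = -28664/(-2272) = -28664*(-1/2272) = 3583/284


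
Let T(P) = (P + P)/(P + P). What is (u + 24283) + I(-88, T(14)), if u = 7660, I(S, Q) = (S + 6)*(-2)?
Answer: 32107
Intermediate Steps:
T(P) = 1 (T(P) = (2*P)/((2*P)) = (2*P)*(1/(2*P)) = 1)
I(S, Q) = -12 - 2*S (I(S, Q) = (6 + S)*(-2) = -12 - 2*S)
(u + 24283) + I(-88, T(14)) = (7660 + 24283) + (-12 - 2*(-88)) = 31943 + (-12 + 176) = 31943 + 164 = 32107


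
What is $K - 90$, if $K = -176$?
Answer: $-266$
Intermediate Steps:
$K - 90 = -176 - 90 = -266$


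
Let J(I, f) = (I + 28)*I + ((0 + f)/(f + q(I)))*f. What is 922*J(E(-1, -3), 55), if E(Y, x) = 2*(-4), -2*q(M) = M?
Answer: -5914630/59 ≈ -1.0025e+5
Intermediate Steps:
q(M) = -M/2
E(Y, x) = -8
J(I, f) = I*(28 + I) + f**2/(f - I/2) (J(I, f) = (I + 28)*I + ((0 + f)/(f - I/2))*f = (28 + I)*I + (f/(f - I/2))*f = I*(28 + I) + f**2/(f - I/2))
922*J(E(-1, -3), 55) = 922*(((-8)**3 - 2*55**2 + 28*(-8)**2 - 56*(-8)*55 - 2*55*(-8)**2)/(-8 - 2*55)) = 922*((-512 - 2*3025 + 28*64 + 24640 - 2*55*64)/(-8 - 110)) = 922*((-512 - 6050 + 1792 + 24640 - 7040)/(-118)) = 922*(-1/118*12830) = 922*(-6415/59) = -5914630/59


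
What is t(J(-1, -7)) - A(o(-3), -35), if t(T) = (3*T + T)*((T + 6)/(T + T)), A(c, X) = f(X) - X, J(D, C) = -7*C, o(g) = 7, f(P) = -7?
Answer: 82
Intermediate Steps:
A(c, X) = -7 - X
t(T) = 12 + 2*T (t(T) = (4*T)*((6 + T)/((2*T))) = (4*T)*((6 + T)*(1/(2*T))) = (4*T)*((6 + T)/(2*T)) = 12 + 2*T)
t(J(-1, -7)) - A(o(-3), -35) = (12 + 2*(-7*(-7))) - (-7 - 1*(-35)) = (12 + 2*49) - (-7 + 35) = (12 + 98) - 1*28 = 110 - 28 = 82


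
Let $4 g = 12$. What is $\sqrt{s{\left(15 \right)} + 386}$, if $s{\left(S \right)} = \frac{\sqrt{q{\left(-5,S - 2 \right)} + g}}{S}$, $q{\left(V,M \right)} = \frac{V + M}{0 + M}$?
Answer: $\frac{\sqrt{14677650 + 195 \sqrt{611}}}{195} \approx 19.65$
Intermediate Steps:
$g = 3$ ($g = \frac{1}{4} \cdot 12 = 3$)
$q{\left(V,M \right)} = \frac{M + V}{M}$
$s{\left(S \right)} = \frac{\sqrt{3 + \frac{-7 + S}{-2 + S}}}{S}$ ($s{\left(S \right)} = \frac{\sqrt{\frac{\left(S - 2\right) - 5}{S - 2} + 3}}{S} = \frac{\sqrt{\frac{\left(-2 + S\right) - 5}{-2 + S} + 3}}{S} = \frac{\sqrt{\frac{-7 + S}{-2 + S} + 3}}{S} = \frac{\sqrt{3 + \frac{-7 + S}{-2 + S}}}{S}$)
$\sqrt{s{\left(15 \right)} + 386} = \sqrt{\frac{\sqrt{\frac{-13 + 4 \cdot 15}{-2 + 15}}}{15} + 386} = \sqrt{\frac{\sqrt{\frac{-13 + 60}{13}}}{15} + 386} = \sqrt{\frac{\sqrt{\frac{1}{13} \cdot 47}}{15} + 386} = \sqrt{\frac{\sqrt{\frac{47}{13}}}{15} + 386} = \sqrt{\frac{\frac{1}{13} \sqrt{611}}{15} + 386} = \sqrt{\frac{\sqrt{611}}{195} + 386} = \sqrt{386 + \frac{\sqrt{611}}{195}}$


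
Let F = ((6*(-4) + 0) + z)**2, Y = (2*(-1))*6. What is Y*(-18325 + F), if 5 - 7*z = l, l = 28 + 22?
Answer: 10230672/49 ≈ 2.0879e+5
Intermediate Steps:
Y = -12 (Y = -2*6 = -12)
l = 50
z = -45/7 (z = 5/7 - 1/7*50 = 5/7 - 50/7 = -45/7 ≈ -6.4286)
F = 45369/49 (F = ((6*(-4) + 0) - 45/7)**2 = ((-24 + 0) - 45/7)**2 = (-24 - 45/7)**2 = (-213/7)**2 = 45369/49 ≈ 925.90)
Y*(-18325 + F) = -12*(-18325 + 45369/49) = -12*(-852556/49) = 10230672/49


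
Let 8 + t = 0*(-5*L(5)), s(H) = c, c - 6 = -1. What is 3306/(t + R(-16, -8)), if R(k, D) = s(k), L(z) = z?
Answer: -1102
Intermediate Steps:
c = 5 (c = 6 - 1 = 5)
s(H) = 5
R(k, D) = 5
t = -8 (t = -8 + 0*(-5*5) = -8 + 0*(-25) = -8 + 0 = -8)
3306/(t + R(-16, -8)) = 3306/(-8 + 5) = 3306/(-3) = 3306*(-⅓) = -1102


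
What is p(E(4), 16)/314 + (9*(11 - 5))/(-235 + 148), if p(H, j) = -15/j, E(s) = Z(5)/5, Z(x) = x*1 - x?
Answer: -90867/145696 ≈ -0.62368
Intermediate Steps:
Z(x) = 0 (Z(x) = x - x = 0)
E(s) = 0 (E(s) = 0/5 = 0*(1/5) = 0)
p(E(4), 16)/314 + (9*(11 - 5))/(-235 + 148) = -15/16/314 + (9*(11 - 5))/(-235 + 148) = -15*1/16*(1/314) + (9*6)/(-87) = -15/16*1/314 + 54*(-1/87) = -15/5024 - 18/29 = -90867/145696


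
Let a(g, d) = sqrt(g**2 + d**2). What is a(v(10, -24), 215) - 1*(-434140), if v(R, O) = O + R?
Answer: 434140 + sqrt(46421) ≈ 4.3436e+5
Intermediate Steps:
a(g, d) = sqrt(d**2 + g**2)
a(v(10, -24), 215) - 1*(-434140) = sqrt(215**2 + (-24 + 10)**2) - 1*(-434140) = sqrt(46225 + (-14)**2) + 434140 = sqrt(46225 + 196) + 434140 = sqrt(46421) + 434140 = 434140 + sqrt(46421)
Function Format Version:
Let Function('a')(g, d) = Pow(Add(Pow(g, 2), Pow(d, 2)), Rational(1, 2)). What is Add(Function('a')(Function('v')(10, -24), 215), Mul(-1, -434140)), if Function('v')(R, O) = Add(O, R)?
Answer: Add(434140, Pow(46421, Rational(1, 2))) ≈ 4.3436e+5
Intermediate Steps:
Function('a')(g, d) = Pow(Add(Pow(d, 2), Pow(g, 2)), Rational(1, 2))
Add(Function('a')(Function('v')(10, -24), 215), Mul(-1, -434140)) = Add(Pow(Add(Pow(215, 2), Pow(Add(-24, 10), 2)), Rational(1, 2)), Mul(-1, -434140)) = Add(Pow(Add(46225, Pow(-14, 2)), Rational(1, 2)), 434140) = Add(Pow(Add(46225, 196), Rational(1, 2)), 434140) = Add(Pow(46421, Rational(1, 2)), 434140) = Add(434140, Pow(46421, Rational(1, 2)))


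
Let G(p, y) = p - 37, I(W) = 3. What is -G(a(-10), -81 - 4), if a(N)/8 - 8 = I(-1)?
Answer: -51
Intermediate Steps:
a(N) = 88 (a(N) = 64 + 8*3 = 64 + 24 = 88)
G(p, y) = -37 + p
-G(a(-10), -81 - 4) = -(-37 + 88) = -1*51 = -51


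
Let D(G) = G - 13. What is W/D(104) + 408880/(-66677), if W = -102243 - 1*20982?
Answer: -634883185/466739 ≈ -1360.3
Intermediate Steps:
D(G) = -13 + G
W = -123225 (W = -102243 - 20982 = -123225)
W/D(104) + 408880/(-66677) = -123225/(-13 + 104) + 408880/(-66677) = -123225/91 + 408880*(-1/66677) = -123225*1/91 - 408880/66677 = -123225/91 - 408880/66677 = -634883185/466739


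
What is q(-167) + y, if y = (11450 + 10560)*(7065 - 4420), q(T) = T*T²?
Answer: 53558987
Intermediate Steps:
q(T) = T³
y = 58216450 (y = 22010*2645 = 58216450)
q(-167) + y = (-167)³ + 58216450 = -4657463 + 58216450 = 53558987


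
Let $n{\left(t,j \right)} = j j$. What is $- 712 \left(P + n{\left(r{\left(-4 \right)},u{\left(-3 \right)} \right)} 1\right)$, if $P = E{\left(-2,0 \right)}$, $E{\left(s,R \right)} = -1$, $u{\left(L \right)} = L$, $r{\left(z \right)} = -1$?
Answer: $-5696$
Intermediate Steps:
$n{\left(t,j \right)} = j^{2}$
$P = -1$
$- 712 \left(P + n{\left(r{\left(-4 \right)},u{\left(-3 \right)} \right)} 1\right) = - 712 \left(-1 + \left(-3\right)^{2} \cdot 1\right) = - 712 \left(-1 + 9 \cdot 1\right) = - 712 \left(-1 + 9\right) = \left(-712\right) 8 = -5696$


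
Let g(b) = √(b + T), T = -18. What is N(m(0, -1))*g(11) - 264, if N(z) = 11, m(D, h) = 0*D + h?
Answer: -264 + 11*I*√7 ≈ -264.0 + 29.103*I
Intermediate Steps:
m(D, h) = h (m(D, h) = 0 + h = h)
g(b) = √(-18 + b) (g(b) = √(b - 18) = √(-18 + b))
N(m(0, -1))*g(11) - 264 = 11*√(-18 + 11) - 264 = 11*√(-7) - 264 = 11*(I*√7) - 264 = 11*I*√7 - 264 = -264 + 11*I*√7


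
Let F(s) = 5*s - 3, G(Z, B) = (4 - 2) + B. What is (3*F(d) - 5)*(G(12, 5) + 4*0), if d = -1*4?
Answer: -518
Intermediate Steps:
G(Z, B) = 2 + B
d = -4
F(s) = -3 + 5*s
(3*F(d) - 5)*(G(12, 5) + 4*0) = (3*(-3 + 5*(-4)) - 5)*((2 + 5) + 4*0) = (3*(-3 - 20) - 5)*(7 + 0) = (3*(-23) - 5)*7 = (-69 - 5)*7 = -74*7 = -518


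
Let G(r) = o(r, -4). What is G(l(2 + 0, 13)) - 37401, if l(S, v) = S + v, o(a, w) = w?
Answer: -37405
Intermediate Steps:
G(r) = -4
G(l(2 + 0, 13)) - 37401 = -4 - 37401 = -37405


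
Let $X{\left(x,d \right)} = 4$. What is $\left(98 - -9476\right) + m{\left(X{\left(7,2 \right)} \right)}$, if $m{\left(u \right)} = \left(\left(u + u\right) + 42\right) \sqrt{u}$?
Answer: $9674$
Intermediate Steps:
$m{\left(u \right)} = \sqrt{u} \left(42 + 2 u\right)$ ($m{\left(u \right)} = \left(2 u + 42\right) \sqrt{u} = \left(42 + 2 u\right) \sqrt{u} = \sqrt{u} \left(42 + 2 u\right)$)
$\left(98 - -9476\right) + m{\left(X{\left(7,2 \right)} \right)} = \left(98 - -9476\right) + 2 \sqrt{4} \left(21 + 4\right) = \left(98 + 9476\right) + 2 \cdot 2 \cdot 25 = 9574 + 100 = 9674$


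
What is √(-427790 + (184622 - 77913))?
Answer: I*√321081 ≈ 566.64*I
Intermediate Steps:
√(-427790 + (184622 - 77913)) = √(-427790 + 106709) = √(-321081) = I*√321081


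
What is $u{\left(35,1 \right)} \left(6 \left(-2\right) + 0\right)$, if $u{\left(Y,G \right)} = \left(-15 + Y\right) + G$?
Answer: $-252$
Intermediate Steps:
$u{\left(Y,G \right)} = -15 + G + Y$
$u{\left(35,1 \right)} \left(6 \left(-2\right) + 0\right) = \left(-15 + 1 + 35\right) \left(6 \left(-2\right) + 0\right) = 21 \left(-12 + 0\right) = 21 \left(-12\right) = -252$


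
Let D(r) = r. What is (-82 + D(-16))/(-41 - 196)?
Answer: 98/237 ≈ 0.41350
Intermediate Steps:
(-82 + D(-16))/(-41 - 196) = (-82 - 16)/(-41 - 196) = -98/(-237) = -98*(-1/237) = 98/237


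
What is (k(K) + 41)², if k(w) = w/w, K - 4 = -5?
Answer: 1764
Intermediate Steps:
K = -1 (K = 4 - 5 = -1)
k(w) = 1
(k(K) + 41)² = (1 + 41)² = 42² = 1764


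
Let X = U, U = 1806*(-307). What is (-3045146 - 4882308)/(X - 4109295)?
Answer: 7927454/4663737 ≈ 1.6998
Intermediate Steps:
U = -554442
X = -554442
(-3045146 - 4882308)/(X - 4109295) = (-3045146 - 4882308)/(-554442 - 4109295) = -7927454/(-4663737) = -7927454*(-1/4663737) = 7927454/4663737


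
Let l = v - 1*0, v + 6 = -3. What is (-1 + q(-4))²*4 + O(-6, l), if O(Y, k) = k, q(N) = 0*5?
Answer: -5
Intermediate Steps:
q(N) = 0
v = -9 (v = -6 - 3 = -9)
l = -9 (l = -9 - 1*0 = -9 + 0 = -9)
(-1 + q(-4))²*4 + O(-6, l) = (-1 + 0)²*4 - 9 = (-1)²*4 - 9 = 1*4 - 9 = 4 - 9 = -5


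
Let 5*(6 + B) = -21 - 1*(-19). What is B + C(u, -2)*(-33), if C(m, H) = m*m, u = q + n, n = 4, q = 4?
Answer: -10592/5 ≈ -2118.4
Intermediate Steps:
B = -32/5 (B = -6 + (-21 - 1*(-19))/5 = -6 + (-21 + 19)/5 = -6 + (⅕)*(-2) = -6 - ⅖ = -32/5 ≈ -6.4000)
u = 8 (u = 4 + 4 = 8)
C(m, H) = m²
B + C(u, -2)*(-33) = -32/5 + 8²*(-33) = -32/5 + 64*(-33) = -32/5 - 2112 = -10592/5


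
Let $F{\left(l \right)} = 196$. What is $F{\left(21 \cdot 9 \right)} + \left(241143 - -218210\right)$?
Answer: $459549$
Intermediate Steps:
$F{\left(21 \cdot 9 \right)} + \left(241143 - -218210\right) = 196 + \left(241143 - -218210\right) = 196 + \left(241143 + 218210\right) = 196 + 459353 = 459549$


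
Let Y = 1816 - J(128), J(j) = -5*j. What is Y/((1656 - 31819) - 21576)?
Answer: -2456/51739 ≈ -0.047469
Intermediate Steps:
Y = 2456 (Y = 1816 - (-5)*128 = 1816 - 1*(-640) = 1816 + 640 = 2456)
Y/((1656 - 31819) - 21576) = 2456/((1656 - 31819) - 21576) = 2456/(-30163 - 21576) = 2456/(-51739) = 2456*(-1/51739) = -2456/51739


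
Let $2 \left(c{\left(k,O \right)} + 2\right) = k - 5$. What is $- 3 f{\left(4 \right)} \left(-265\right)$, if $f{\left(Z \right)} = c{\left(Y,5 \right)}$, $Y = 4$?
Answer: $- \frac{3975}{2} \approx -1987.5$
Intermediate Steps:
$c{\left(k,O \right)} = - \frac{9}{2} + \frac{k}{2}$ ($c{\left(k,O \right)} = -2 + \frac{k - 5}{2} = -2 + \frac{-5 + k}{2} = -2 + \left(- \frac{5}{2} + \frac{k}{2}\right) = - \frac{9}{2} + \frac{k}{2}$)
$f{\left(Z \right)} = - \frac{5}{2}$ ($f{\left(Z \right)} = - \frac{9}{2} + \frac{1}{2} \cdot 4 = - \frac{9}{2} + 2 = - \frac{5}{2}$)
$- 3 f{\left(4 \right)} \left(-265\right) = \left(-3\right) \left(- \frac{5}{2}\right) \left(-265\right) = \frac{15}{2} \left(-265\right) = - \frac{3975}{2}$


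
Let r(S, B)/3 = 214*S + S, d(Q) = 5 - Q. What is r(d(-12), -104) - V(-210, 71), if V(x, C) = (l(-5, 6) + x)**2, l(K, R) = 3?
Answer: -31884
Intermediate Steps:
r(S, B) = 645*S (r(S, B) = 3*(214*S + S) = 3*(215*S) = 645*S)
V(x, C) = (3 + x)**2
r(d(-12), -104) - V(-210, 71) = 645*(5 - 1*(-12)) - (3 - 210)**2 = 645*(5 + 12) - 1*(-207)**2 = 645*17 - 1*42849 = 10965 - 42849 = -31884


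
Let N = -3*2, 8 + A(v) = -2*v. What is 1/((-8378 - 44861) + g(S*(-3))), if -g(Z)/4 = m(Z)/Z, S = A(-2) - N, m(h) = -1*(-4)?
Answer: -3/159709 ≈ -1.8784e-5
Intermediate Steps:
A(v) = -8 - 2*v
N = -6
m(h) = 4
S = 2 (S = (-8 - 2*(-2)) - 1*(-6) = (-8 + 4) + 6 = -4 + 6 = 2)
g(Z) = -16/Z
1/((-8378 - 44861) + g(S*(-3))) = 1/((-8378 - 44861) - 16/(2*(-3))) = 1/(-53239 - 16/(-6)) = 1/(-53239 - 16*(-⅙)) = 1/(-53239 + 8/3) = 1/(-159709/3) = -3/159709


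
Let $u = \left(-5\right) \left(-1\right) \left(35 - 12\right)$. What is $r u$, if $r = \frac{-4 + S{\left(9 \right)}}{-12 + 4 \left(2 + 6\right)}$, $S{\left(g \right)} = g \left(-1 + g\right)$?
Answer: $391$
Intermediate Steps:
$r = \frac{17}{5}$ ($r = \frac{-4 + 9 \left(-1 + 9\right)}{-12 + 4 \left(2 + 6\right)} = \frac{-4 + 9 \cdot 8}{-12 + 4 \cdot 8} = \frac{-4 + 72}{-12 + 32} = \frac{68}{20} = 68 \cdot \frac{1}{20} = \frac{17}{5} \approx 3.4$)
$u = 115$ ($u = 5 \cdot 23 = 115$)
$r u = \frac{17}{5} \cdot 115 = 391$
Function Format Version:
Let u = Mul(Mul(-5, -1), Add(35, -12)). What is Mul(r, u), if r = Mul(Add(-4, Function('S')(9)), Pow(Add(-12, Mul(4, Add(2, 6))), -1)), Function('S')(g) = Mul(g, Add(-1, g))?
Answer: 391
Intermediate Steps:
r = Rational(17, 5) (r = Mul(Add(-4, Mul(9, Add(-1, 9))), Pow(Add(-12, Mul(4, Add(2, 6))), -1)) = Mul(Add(-4, Mul(9, 8)), Pow(Add(-12, Mul(4, 8)), -1)) = Mul(Add(-4, 72), Pow(Add(-12, 32), -1)) = Mul(68, Pow(20, -1)) = Mul(68, Rational(1, 20)) = Rational(17, 5) ≈ 3.4000)
u = 115 (u = Mul(5, 23) = 115)
Mul(r, u) = Mul(Rational(17, 5), 115) = 391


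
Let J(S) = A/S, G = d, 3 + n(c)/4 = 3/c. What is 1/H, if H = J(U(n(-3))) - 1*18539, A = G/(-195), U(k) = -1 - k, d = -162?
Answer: -325/6025157 ≈ -5.3941e-5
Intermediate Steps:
n(c) = -12 + 12/c (n(c) = -12 + 4*(3/c) = -12 + 12/c)
G = -162
A = 54/65 (A = -162/(-195) = -162*(-1/195) = 54/65 ≈ 0.83077)
J(S) = 54/(65*S)
H = -6025157/325 (H = 54/(65*(-1 - (-12 + 12/(-3)))) - 1*18539 = 54/(65*(-1 - (-12 + 12*(-⅓)))) - 18539 = 54/(65*(-1 - (-12 - 4))) - 18539 = 54/(65*(-1 - 1*(-16))) - 18539 = 54/(65*(-1 + 16)) - 18539 = (54/65)/15 - 18539 = (54/65)*(1/15) - 18539 = 18/325 - 18539 = -6025157/325 ≈ -18539.)
1/H = 1/(-6025157/325) = -325/6025157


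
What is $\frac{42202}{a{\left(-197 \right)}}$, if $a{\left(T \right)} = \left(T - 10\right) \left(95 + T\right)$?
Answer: $\frac{21101}{10557} \approx 1.9988$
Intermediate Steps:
$a{\left(T \right)} = \left(-10 + T\right) \left(95 + T\right)$
$\frac{42202}{a{\left(-197 \right)}} = \frac{42202}{-950 + \left(-197\right)^{2} + 85 \left(-197\right)} = \frac{42202}{-950 + 38809 - 16745} = \frac{42202}{21114} = 42202 \cdot \frac{1}{21114} = \frac{21101}{10557}$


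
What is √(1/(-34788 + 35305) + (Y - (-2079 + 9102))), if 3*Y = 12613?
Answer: I*√6780582699/1551 ≈ 53.091*I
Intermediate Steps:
Y = 12613/3 (Y = (⅓)*12613 = 12613/3 ≈ 4204.3)
√(1/(-34788 + 35305) + (Y - (-2079 + 9102))) = √(1/(-34788 + 35305) + (12613/3 - (-2079 + 9102))) = √(1/517 + (12613/3 - 1*7023)) = √(1/517 + (12613/3 - 7023)) = √(1/517 - 8456/3) = √(-4371749/1551) = I*√6780582699/1551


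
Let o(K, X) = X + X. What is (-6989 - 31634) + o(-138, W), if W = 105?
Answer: -38413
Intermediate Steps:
o(K, X) = 2*X
(-6989 - 31634) + o(-138, W) = (-6989 - 31634) + 2*105 = -38623 + 210 = -38413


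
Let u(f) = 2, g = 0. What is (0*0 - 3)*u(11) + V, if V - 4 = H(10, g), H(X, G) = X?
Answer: 8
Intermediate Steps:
V = 14 (V = 4 + 10 = 14)
(0*0 - 3)*u(11) + V = (0*0 - 3)*2 + 14 = (0 - 3)*2 + 14 = -3*2 + 14 = -6 + 14 = 8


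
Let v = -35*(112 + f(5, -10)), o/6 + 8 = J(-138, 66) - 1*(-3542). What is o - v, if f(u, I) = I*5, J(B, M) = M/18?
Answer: 23396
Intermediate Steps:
J(B, M) = M/18 (J(B, M) = M*(1/18) = M/18)
f(u, I) = 5*I
o = 21226 (o = -48 + 6*((1/18)*66 - 1*(-3542)) = -48 + 6*(11/3 + 3542) = -48 + 6*(10637/3) = -48 + 21274 = 21226)
v = -2170 (v = -35*(112 + 5*(-10)) = -35*(112 - 50) = -35*62 = -2170)
o - v = 21226 - 1*(-2170) = 21226 + 2170 = 23396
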